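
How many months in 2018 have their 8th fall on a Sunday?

Check the 8th of each month of 2018: Jan 8: Mon, Feb 8: Thu, Mar 8: Thu, Apr 8: Sun, May 8: Tue, Jun 8: Fri, Jul 8: Sun, Aug 8: Wed, Sep 8: Sat, Oct 8: Mon, Nov 8: Thu, Dec 8: Sat.
Sunday occurs in April, July — 2 months.

2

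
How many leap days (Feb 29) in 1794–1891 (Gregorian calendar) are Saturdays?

Leap years in 1794–1891: 23 of them.
Feb 29 weekday advances by 5 (mod 7) from one leap year to the next four years later (or differs when a century non-leap intervenes).
Leap-day weekdays: 1796:Mon 1804:Wed 1808:Mon 1812:Sat✓ 1816:Thu 1820:Tue 1824:Sun 1828:Fri 1832:Wed 1836:Mon 1840:Sat✓ 1844:Thu 1848:Tue 1852:Sun 1856:Fri 1860:Wed 1864:Mon 1868:Sat✓ 1872:Thu 1876:Tue 1880:Sun 1884:Fri 1888:Wed
Saturday: 1812, 1840, 1868 → 3.

3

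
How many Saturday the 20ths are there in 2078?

1

Check the 20th of each month of 2078: Jan 20: Thu, Feb 20: Sun, Mar 20: Sun, Apr 20: Wed, May 20: Fri, Jun 20: Mon, Jul 20: Wed, Aug 20: Sat, Sep 20: Tue, Oct 20: Thu, Nov 20: Sun, Dec 20: Tue.
Saturday occurs in August — 1 month.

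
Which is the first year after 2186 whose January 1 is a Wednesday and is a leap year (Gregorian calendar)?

2212

Jan 1 advances by 2 weekdays after a leap year and by 1 after a common year.
2186: Jan 1 is Sunday.
2187: Monday
2188: Tuesday (leap)
2189: Thursday
2190: Friday
2191: Saturday
2192: Sunday (leap)
2193: Tuesday
2194: Wednesday
2195: Thursday
2196: Friday (leap)
2197: Sunday
2198: Monday
2199: Tuesday
2200: Wednesday
2201: Thursday
2202: Friday
2203: Saturday
2204: Sunday (leap)
2205: Tuesday
2206: Wednesday
2207: Thursday
2208: Friday (leap)
2209: Sunday
2210: Monday
2211: Tuesday
2212: Wednesday (leap)
2212 begins on a Wednesday and is a leap year.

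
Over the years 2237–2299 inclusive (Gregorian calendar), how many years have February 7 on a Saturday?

8

Track February 7's weekday year by year (advancing +1, or +2 across a Feb 29):
  2237: Tue  2238: Wed (+1)  2239: Thu (+1)  2240: Fri (+1)  2241: Sun (+2)
  2242: Mon (+1)  2243: Tue (+1)  2244: Wed (+1)  2245: Fri (+2)  2246: Sat (+1) ✓
  2247: Sun (+1)  2248: Mon (+1)  2249: Wed (+2)  2250: Thu (+1)  … (35 more years) …
  2286: Sun (+1)  2287: Mon (+1)  2288: Tue (+1)  2289: Thu (+2)  2290: Fri (+1)
  2291: Sat (+1) ✓  2292: Sun (+1)  2293: Tue (+2)  2294: Wed (+1)  2295: Thu (+1)
  2296: Fri (+1)  2297: Sun (+2)  2298: Mon (+1)  2299: Tue (+1)
Saturday years: 2246, 2252, 2257, 2263, 2274, 2280, 2285, 2291 — 8 in total.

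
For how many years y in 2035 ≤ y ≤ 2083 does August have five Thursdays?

20

August has 31 days; it has five Thursdays when Thursday falls among the first (month-length − 28) days — i.e. when August 1 is one of Thursday/Wednesday/Tuesday.
August 1 by year: 2035:Wed✓ 2036:Fri 2037:Sat 2038:Sun 2039:Mon 2040:Wed✓ 2041:Thu✓ 2042:Fri 2043:Sat 2044:Mon 2045:Tue✓ 2046:Wed✓ 2047:Thu✓ 2048:Sat 2049:Sun …(19 more)… 2069:Thu✓ 2070:Fri 2071:Sat 2072:Mon 2073:Tue✓ 2074:Wed✓ 2075:Thu✓ 2076:Sat 2077:Sun 2078:Mon 2079:Tue✓ 2080:Thu✓ 2081:Fri 2082:Sat 2083:Sun
Years with five Thursdays: 2035, 2040, 2041, 2045, 2046, 2047, 2051, 2052, 2056, 2057, 2058, 2062, 2063, 2068, 2069, 2073, 2074, 2075, 2079, 2080 → 20.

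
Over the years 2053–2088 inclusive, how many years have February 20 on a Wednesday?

5

Track February 20's weekday year by year (advancing +1, or +2 across a Feb 29):
  2053: Thu  2054: Fri (+1)  2055: Sat (+1)  2056: Sun (+1)  2057: Tue (+2)
  2058: Wed (+1) ✓  2059: Thu (+1)  2060: Fri (+1)  2061: Sun (+2)  2062: Mon (+1)
  2063: Tue (+1)  2064: Wed (+1) ✓  2065: Fri (+2)  2066: Sat (+1)  … (8 more years) …
  2075: Wed (+1) ✓  2076: Thu (+1)  2077: Sat (+2)  2078: Sun (+1)  2079: Mon (+1)
  2080: Tue (+1)  2081: Thu (+2)  2082: Fri (+1)  2083: Sat (+1)  2084: Sun (+1)
  2085: Tue (+2)  2086: Wed (+1) ✓  2087: Thu (+1)  2088: Fri (+1)
Wednesday years: 2058, 2064, 2069, 2075, 2086 — 5 in total.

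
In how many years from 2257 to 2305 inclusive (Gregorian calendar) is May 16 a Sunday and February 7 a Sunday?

5

Check each year's weekday for May 16 and February 7:
  2257: Sat/Sat  2258: Sun/Sun ✓  2259: Mon/Mon  2260: Wed/Tue  2261: Thu/Thu  2262: Fri/Fri  2263: Sat/Sat  2264: Mon/Sun  2265: Tue/Tue  2266: Wed/Wed  2267: Thu/Thu  2268: Sat/Fri  2269: Sun/Sun ✓  2270: Mon/Mon  …(21 more)…  2292: Mon/Sun  2293: Tue/Tue  2294: Wed/Wed  2295: Thu/Thu  2296: Sat/Fri  2297: Sun/Sun ✓  2298: Mon/Mon  2299: Tue/Tue  2300: Wed/Wed  2301: Thu/Thu  2302: Fri/Fri  2303: Sat/Sat  2304: Mon/Sun  2305: Tue/Tue
Both conditions hold in: 2258, 2269, 2275, 2286, 2297 — 5.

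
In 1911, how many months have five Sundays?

A month of length L has five Sundays iff its first Sunday is on day ≤ L−28 (so day 1–3 in a 31-day month, 1–2 in a 30-day month, day 1 in a leap February).
Checking each month of 1911: Jan starts Sun (31d) ✓; Feb starts Wed (28d); Mar starts Wed (31d); Apr starts Sat (30d) ✓; May starts Mon (31d); Jun starts Thu (30d); Jul starts Sat (31d) ✓; Aug starts Tue (31d); Sep starts Fri (30d); Oct starts Sun (31d) ✓; Nov starts Wed (30d); Dec starts Fri (31d) ✓.
Five-Sunday months: January, April, July, October, December → 5.

5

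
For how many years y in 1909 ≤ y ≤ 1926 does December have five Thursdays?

December has 31 days; it has five Thursdays when Thursday falls among the first (month-length − 28) days — i.e. when December 1 is one of Thursday/Wednesday/Tuesday.
December 1 by year: 1909:Wed✓ 1910:Thu✓ 1911:Fri 1912:Sun 1913:Mon 1914:Tue✓ 1915:Wed✓ 1916:Fri 1917:Sat 1918:Sun 1919:Mon 1920:Wed✓ 1921:Thu✓ 1922:Fri 1923:Sat 1924:Mon 1925:Tue✓ 1926:Wed✓
Years with five Thursdays: 1909, 1910, 1914, 1915, 1920, 1921, 1925, 1926 → 8.

8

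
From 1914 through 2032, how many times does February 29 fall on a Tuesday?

5

Leap years in 1914–2032: 30 of them.
Feb 29 weekday advances by 5 (mod 7) from one leap year to the next four years later (or differs when a century non-leap intervenes).
Leap-day weekdays: 1916:Tue✓ 1920:Sun 1924:Fri 1928:Wed 1932:Mon 1936:Sat 1940:Thu 1944:Tue✓ 1948:Sun 1952:Fri 1956:Wed 1960:Mon 1964:Sat …(4 more)… 1984:Wed 1988:Mon 1992:Sat 1996:Thu 2000:Tue✓ 2004:Sun 2008:Fri 2012:Wed 2016:Mon 2020:Sat 2024:Thu 2028:Tue✓ 2032:Sun
Tuesday: 1916, 1944, 1972, 2000, 2028 → 5.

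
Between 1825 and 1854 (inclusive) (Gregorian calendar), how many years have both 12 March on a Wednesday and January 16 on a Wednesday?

1

Check each year's weekday for 12 March and January 16:
  1825: Sat/Sun  1826: Sun/Mon  1827: Mon/Tue  1828: Wed/Wed ✓  1829: Thu/Fri  1830: Fri/Sat  1831: Sat/Sun  1832: Mon/Mon  1833: Tue/Wed  1834: Wed/Thu  1835: Thu/Fri  1836: Sat/Sat  1837: Sun/Mon  1838: Mon/Tue  1839: Tue/Wed  1840: Thu/Thu  1841: Fri/Sat  1842: Sat/Sun  1843: Sun/Mon  1844: Tue/Tue  1845: Wed/Thu  1846: Thu/Fri  1847: Fri/Sat  1848: Sun/Sun  1849: Mon/Tue  1850: Tue/Wed  1851: Wed/Thu  1852: Fri/Fri  1853: Sat/Sun  1854: Sun/Mon
Both conditions hold in: 1828 — 1.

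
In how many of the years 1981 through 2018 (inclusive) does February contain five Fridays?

1

February has 28 days (29 in leap years); it has five Fridays when Friday falls among the first (month-length − 28) days — i.e. when February 1 is Friday in a leap year (never in a common year).
February 1 by year: 1981:Sun 1982:Mon 1983:Tue 1984:Wed 1985:Fri 1986:Sat 1987:Sun 1988:Mon 1989:Wed 1990:Thu 1991:Fri 1992:Sat 1993:Mon 1994:Tue 1995:Wed …(8 more)… 2004:Sun 2005:Tue 2006:Wed 2007:Thu 2008:Fri✓ 2009:Sun 2010:Mon 2011:Tue 2012:Wed 2013:Fri 2014:Sat 2015:Sun 2016:Mon 2017:Wed 2018:Thu
Years with five Fridays: 2008 → 1.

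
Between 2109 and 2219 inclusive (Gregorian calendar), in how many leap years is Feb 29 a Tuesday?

Leap years in 2109–2219: 26 of them.
Feb 29 weekday advances by 5 (mod 7) from one leap year to the next four years later (or differs when a century non-leap intervenes).
Leap-day weekdays: 2112:Mon 2116:Sat 2120:Thu 2124:Tue✓ 2128:Sun 2132:Fri 2136:Wed 2140:Mon 2144:Sat 2148:Thu 2152:Tue✓ 2156:Sun 2160:Fri 2164:Wed 2168:Mon 2172:Sat 2176:Thu 2180:Tue✓ 2184:Sun 2188:Fri 2192:Wed 2196:Mon 2204:Wed 2208:Mon 2212:Sat 2216:Thu
Tuesday: 2124, 2152, 2180 → 3.

3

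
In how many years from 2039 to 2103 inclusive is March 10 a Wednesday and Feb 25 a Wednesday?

2

Check each year's weekday for March 10 and Feb 25:
  2039: Thu/Fri  2040: Sat/Sat  2041: Sun/Mon  2042: Mon/Tue  2043: Tue/Wed  2044: Thu/Thu  2045: Fri/Sat  2046: Sat/Sun  2047: Sun/Mon  2048: Tue/Tue  2049: Wed/Thu  2050: Thu/Fri  2051: Fri/Sat  2052: Sun/Sun  …(37 more)…  2090: Fri/Sat  2091: Sat/Sun  2092: Mon/Mon  2093: Tue/Wed  2094: Wed/Thu  2095: Thu/Fri  2096: Sat/Sat  2097: Sun/Mon  2098: Mon/Tue  2099: Tue/Wed  2100: Wed/Thu  2101: Thu/Fri  2102: Fri/Sat  2103: Sat/Sun
Both conditions hold in: 2060, 2088 — 2.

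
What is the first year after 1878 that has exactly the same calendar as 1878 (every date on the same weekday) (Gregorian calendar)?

1889

Two years share a calendar iff Jan 1 falls on the same weekday and both are leap or both are common. 1878: Jan 1 is Tuesday, common year.
1879: Jan 1 Wednesday, common
1880: Jan 1 Thursday, leap
1881: Jan 1 Saturday, common
1882: Jan 1 Sunday, common
1883: Jan 1 Monday, common
1884: Jan 1 Tuesday, leap
1885: Jan 1 Thursday, common
1886: Jan 1 Friday, common
1887: Jan 1 Saturday, common
1888: Jan 1 Sunday, leap
1889: Jan 1 Tuesday, common
1889 matches on both conditions.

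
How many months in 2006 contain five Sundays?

5

A month of length L has five Sundays iff its first Sunday is on day ≤ L−28 (so day 1–3 in a 31-day month, 1–2 in a 30-day month, day 1 in a leap February).
Checking each month of 2006: Jan starts Sun (31d) ✓; Feb starts Wed (28d); Mar starts Wed (31d); Apr starts Sat (30d) ✓; May starts Mon (31d); Jun starts Thu (30d); Jul starts Sat (31d) ✓; Aug starts Tue (31d); Sep starts Fri (30d); Oct starts Sun (31d) ✓; Nov starts Wed (30d); Dec starts Fri (31d) ✓.
Five-Sunday months: January, April, July, October, December → 5.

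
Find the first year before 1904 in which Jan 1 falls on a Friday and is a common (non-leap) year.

1897

Jan 1 advances by 2 weekdays after a leap year and by 1 after a common year.
1904: Jan 1 is Friday (leap).
1903: Thursday
1902: Wednesday
1901: Tuesday
1900: Monday
1899: Sunday
1898: Saturday
1897: Friday
1897 begins on a Friday and is a common year.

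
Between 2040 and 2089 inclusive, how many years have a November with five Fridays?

15

November has 30 days; it has five Fridays when Friday falls among the first (month-length − 28) days — i.e. when November 1 is one of Friday/Thursday.
November 1 by year: 2040:Thu✓ 2041:Fri✓ 2042:Sat 2043:Sun 2044:Tue 2045:Wed 2046:Thu✓ 2047:Fri✓ 2048:Sun 2049:Mon 2050:Tue 2051:Wed 2052:Fri✓ 2053:Sat 2054:Sun …(20 more)… 2075:Fri✓ 2076:Sun 2077:Mon 2078:Tue 2079:Wed 2080:Fri✓ 2081:Sat 2082:Sun 2083:Mon 2084:Wed 2085:Thu✓ 2086:Fri✓ 2087:Sat 2088:Mon 2089:Tue
Years with five Fridays: 2040, 2041, 2046, 2047, 2052, 2057, 2058, 2063, 2068, 2069, 2074, 2075, 2080, 2085, 2086 → 15.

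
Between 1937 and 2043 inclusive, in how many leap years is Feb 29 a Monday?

Leap years in 1937–2043: 26 of them.
Feb 29 weekday advances by 5 (mod 7) from one leap year to the next four years later (or differs when a century non-leap intervenes).
Leap-day weekdays: 1940:Thu 1944:Tue 1948:Sun 1952:Fri 1956:Wed 1960:Mon✓ 1964:Sat 1968:Thu 1972:Tue 1976:Sun 1980:Fri 1984:Wed 1988:Mon✓ 1992:Sat 1996:Thu 2000:Tue 2004:Sun 2008:Fri 2012:Wed 2016:Mon✓ 2020:Sat 2024:Thu 2028:Tue 2032:Sun 2036:Fri 2040:Wed
Monday: 1960, 1988, 2016 → 3.

3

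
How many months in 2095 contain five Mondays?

A month of length L has five Mondays iff its first Monday is on day ≤ L−28 (so day 1–3 in a 31-day month, 1–2 in a 30-day month, day 1 in a leap February).
Checking each month of 2095: Jan starts Sat (31d) ✓; Feb starts Tue (28d); Mar starts Tue (31d); Apr starts Fri (30d); May starts Sun (31d) ✓; Jun starts Wed (30d); Jul starts Fri (31d); Aug starts Mon (31d) ✓; Sep starts Thu (30d); Oct starts Sat (31d) ✓; Nov starts Tue (30d); Dec starts Thu (31d).
Five-Monday months: January, May, August, October → 4.

4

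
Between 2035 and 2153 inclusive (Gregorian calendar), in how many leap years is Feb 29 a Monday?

Leap years in 2035–2153: 29 of them.
Feb 29 weekday advances by 5 (mod 7) from one leap year to the next four years later (or differs when a century non-leap intervenes).
Leap-day weekdays: 2036:Fri 2040:Wed 2044:Mon✓ 2048:Sat 2052:Thu 2056:Tue 2060:Sun 2064:Fri 2068:Wed 2072:Mon✓ 2076:Sat 2080:Thu 2084:Tue …(3 more)… 2104:Fri 2108:Wed 2112:Mon✓ 2116:Sat 2120:Thu 2124:Tue 2128:Sun 2132:Fri 2136:Wed 2140:Mon✓ 2144:Sat 2148:Thu 2152:Tue
Monday: 2044, 2072, 2112, 2140 → 4.

4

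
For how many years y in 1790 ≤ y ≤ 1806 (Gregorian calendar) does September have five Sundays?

6

September has 30 days; it has five Sundays when Sunday falls among the first (month-length − 28) days — i.e. when September 1 is one of Sunday/Saturday.
September 1 by year: 1790:Wed 1791:Thu 1792:Sat✓ 1793:Sun✓ 1794:Mon 1795:Tue 1796:Thu 1797:Fri 1798:Sat✓ 1799:Sun✓ 1800:Mon 1801:Tue 1802:Wed 1803:Thu 1804:Sat✓ 1805:Sun✓ 1806:Mon
Years with five Sundays: 1792, 1793, 1798, 1799, 1804, 1805 → 6.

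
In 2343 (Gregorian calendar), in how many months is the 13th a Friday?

Check the 13th of each month of 2343: Jan 13: Wed, Feb 13: Sat, Mar 13: Sat, Apr 13: Tue, May 13: Thu, Jun 13: Sun, Jul 13: Tue, Aug 13: Fri, Sep 13: Mon, Oct 13: Wed, Nov 13: Sat, Dec 13: Mon.
Friday occurs in August — 1 month.

1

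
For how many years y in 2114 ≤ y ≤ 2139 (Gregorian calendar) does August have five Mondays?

August has 31 days; it has five Mondays when Monday falls among the first (month-length − 28) days — i.e. when August 1 is one of Monday/Sunday/Saturday.
August 1 by year: 2114:Wed 2115:Thu 2116:Sat✓ 2117:Sun✓ 2118:Mon✓ 2119:Tue 2120:Thu 2121:Fri 2122:Sat✓ 2123:Sun✓ 2124:Tue 2125:Wed 2126:Thu 2127:Fri 2128:Sun✓ 2129:Mon✓ 2130:Tue 2131:Wed 2132:Fri 2133:Sat✓ 2134:Sun✓ 2135:Mon✓ 2136:Wed 2137:Thu 2138:Fri 2139:Sat✓
Years with five Mondays: 2116, 2117, 2118, 2122, 2123, 2128, 2129, 2133, 2134, 2135, 2139 → 11.

11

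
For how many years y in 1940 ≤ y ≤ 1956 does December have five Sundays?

December has 31 days; it has five Sundays when Sunday falls among the first (month-length − 28) days — i.e. when December 1 is one of Sunday/Saturday/Friday.
December 1 by year: 1940:Sun✓ 1941:Mon 1942:Tue 1943:Wed 1944:Fri✓ 1945:Sat✓ 1946:Sun✓ 1947:Mon 1948:Wed 1949:Thu 1950:Fri✓ 1951:Sat✓ 1952:Mon 1953:Tue 1954:Wed 1955:Thu 1956:Sat✓
Years with five Sundays: 1940, 1944, 1945, 1946, 1950, 1951, 1956 → 7.

7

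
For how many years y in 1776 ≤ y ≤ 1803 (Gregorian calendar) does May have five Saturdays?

13

May has 31 days; it has five Saturdays when Saturday falls among the first (month-length − 28) days — i.e. when May 1 is one of Saturday/Friday/Thursday.
May 1 by year: 1776:Wed 1777:Thu✓ 1778:Fri✓ 1779:Sat✓ 1780:Mon 1781:Tue 1782:Wed 1783:Thu✓ 1784:Sat✓ 1785:Sun 1786:Mon 1787:Tue 1788:Thu✓ 1789:Fri✓ 1790:Sat✓ 1791:Sun 1792:Tue 1793:Wed 1794:Thu✓ 1795:Fri✓ 1796:Sun 1797:Mon 1798:Tue 1799:Wed 1800:Thu✓ 1801:Fri✓ 1802:Sat✓ 1803:Sun
Years with five Saturdays: 1777, 1778, 1779, 1783, 1784, 1788, 1789, 1790, 1794, 1795, 1800, 1801, 1802 → 13.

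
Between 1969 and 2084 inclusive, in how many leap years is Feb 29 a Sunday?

4

Leap years in 1969–2084: 29 of them.
Feb 29 weekday advances by 5 (mod 7) from one leap year to the next four years later (or differs when a century non-leap intervenes).
Leap-day weekdays: 1972:Tue 1976:Sun✓ 1980:Fri 1984:Wed 1988:Mon 1992:Sat 1996:Thu 2000:Tue 2004:Sun✓ 2008:Fri 2012:Wed 2016:Mon 2020:Sat …(3 more)… 2036:Fri 2040:Wed 2044:Mon 2048:Sat 2052:Thu 2056:Tue 2060:Sun✓ 2064:Fri 2068:Wed 2072:Mon 2076:Sat 2080:Thu 2084:Tue
Sunday: 1976, 2004, 2032, 2060 → 4.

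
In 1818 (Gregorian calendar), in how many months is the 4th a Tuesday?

1

Check the 4th of each month of 1818: Jan 4: Sun, Feb 4: Wed, Mar 4: Wed, Apr 4: Sat, May 4: Mon, Jun 4: Thu, Jul 4: Sat, Aug 4: Tue, Sep 4: Fri, Oct 4: Sun, Nov 4: Wed, Dec 4: Fri.
Tuesday occurs in August — 1 month.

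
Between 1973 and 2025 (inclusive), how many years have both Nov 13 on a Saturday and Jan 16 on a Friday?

2

Check each year's weekday for Nov 13 and Jan 16:
  1973: Tue/Tue  1974: Wed/Wed  1975: Thu/Thu  1976: Sat/Fri ✓  1977: Sun/Sun  1978: Mon/Mon  1979: Tue/Tue  1980: Thu/Wed  1981: Fri/Fri  1982: Sat/Sat  1983: Sun/Sun  1984: Tue/Mon  1985: Wed/Wed  1986: Thu/Thu  …(25 more)…  2012: Tue/Mon  2013: Wed/Wed  2014: Thu/Thu  2015: Fri/Fri  2016: Sun/Sat  2017: Mon/Mon  2018: Tue/Tue  2019: Wed/Wed  2020: Fri/Thu  2021: Sat/Sat  2022: Sun/Sun  2023: Mon/Mon  2024: Wed/Tue  2025: Thu/Thu
Both conditions hold in: 1976, 2004 — 2.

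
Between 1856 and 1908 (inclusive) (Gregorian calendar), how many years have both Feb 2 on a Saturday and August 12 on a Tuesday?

Check each year's weekday for Feb 2 and August 12:
  1856: Sat/Tue ✓  1857: Mon/Wed  1858: Tue/Thu  1859: Wed/Fri  1860: Thu/Sun  1861: Sat/Mon  1862: Sun/Tue  1863: Mon/Wed  1864: Tue/Fri  1865: Thu/Sat  1866: Fri/Sun  1867: Sat/Mon  1868: Sun/Wed  1869: Tue/Thu  …(25 more)…  1895: Sat/Mon  1896: Sun/Wed  1897: Tue/Thu  1898: Wed/Fri  1899: Thu/Sat  1900: Fri/Sun  1901: Sat/Mon  1902: Sun/Tue  1903: Mon/Wed  1904: Tue/Fri  1905: Thu/Sat  1906: Fri/Sun  1907: Sat/Mon  1908: Sun/Wed
Both conditions hold in: 1856, 1884 — 2.

2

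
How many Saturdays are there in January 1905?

4

January 1905 has 31 days and begins on Sunday.
The first Saturday is January 7.
Saturdays fall on 7, 14, 21, 28 — that's 4.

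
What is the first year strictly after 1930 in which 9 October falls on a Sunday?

1932

From one year to the next, a fixed date's weekday advances by 1, or by 2 when a Feb 29 lies between the two dates.
1930: October 9 is Thursday.
1931: Friday (+1)
1932: Sunday (+2)
9 October falls on a Sunday in 1932.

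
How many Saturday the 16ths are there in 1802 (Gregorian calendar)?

Check the 16th of each month of 1802: Jan 16: Sat, Feb 16: Tue, Mar 16: Tue, Apr 16: Fri, May 16: Sun, Jun 16: Wed, Jul 16: Fri, Aug 16: Mon, Sep 16: Thu, Oct 16: Sat, Nov 16: Tue, Dec 16: Thu.
Saturday occurs in January, October — 2 months.

2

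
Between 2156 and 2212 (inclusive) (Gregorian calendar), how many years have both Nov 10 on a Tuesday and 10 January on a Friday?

2

Check each year's weekday for Nov 10 and 10 January:
  2156: Wed/Sat  2157: Thu/Mon  2158: Fri/Tue  2159: Sat/Wed  2160: Mon/Thu  2161: Tue/Sat  2162: Wed/Sun  2163: Thu/Mon  2164: Sat/Tue  2165: Sun/Thu  2166: Mon/Fri  2167: Tue/Sat  2168: Thu/Sun  2169: Fri/Tue  …(29 more)…  2199: Sun/Thu  2200: Mon/Fri  2201: Tue/Sat  2202: Wed/Sun  2203: Thu/Mon  2204: Sat/Tue  2205: Sun/Thu  2206: Mon/Fri  2207: Tue/Sat  2208: Thu/Sun  2209: Fri/Tue  2210: Sat/Wed  2211: Sun/Thu  2212: Tue/Fri ✓
Both conditions hold in: 2172, 2212 — 2.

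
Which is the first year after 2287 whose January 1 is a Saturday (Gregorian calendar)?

Jan 1 advances by 2 weekdays after a leap year and by 1 after a common year.
2287: Jan 1 is Saturday.
2288: Sunday (leap)
2289: Tuesday
2290: Wednesday
2291: Thursday
2292: Friday (leap)
2293: Sunday
2294: Monday
2295: Tuesday
2296: Wednesday (leap)
2297: Friday
2298: Saturday
2298 begins on a Saturday

2298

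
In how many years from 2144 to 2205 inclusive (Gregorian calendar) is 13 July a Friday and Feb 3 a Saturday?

Check each year's weekday for 13 July and Feb 3:
  2144: Mon/Mon  2145: Tue/Wed  2146: Wed/Thu  2147: Thu/Fri  2148: Sat/Sat  2149: Sun/Mon  2150: Mon/Tue  2151: Tue/Wed  2152: Thu/Thu  2153: Fri/Sat ✓  2154: Sat/Sun  2155: Sun/Mon  2156: Tue/Tue  2157: Wed/Thu  …(34 more)…  2192: Fri/Fri  2193: Sat/Sun  2194: Sun/Mon  2195: Mon/Tue  2196: Wed/Wed  2197: Thu/Fri  2198: Fri/Sat ✓  2199: Sat/Sun  2200: Sun/Mon  2201: Mon/Tue  2202: Tue/Wed  2203: Wed/Thu  2204: Fri/Fri  2205: Sat/Sun
Both conditions hold in: 2153, 2159, 2170, 2181, 2187, 2198 — 6.

6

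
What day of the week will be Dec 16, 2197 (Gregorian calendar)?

Saturday

January 1, 2197 is a Sunday.
December 16 is day 350 of the year, i.e. 349 days after Jan 1.
349 mod 7 = 6, so advance 6 weekdays from Sunday: Saturday.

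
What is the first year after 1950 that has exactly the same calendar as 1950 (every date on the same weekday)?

1961

Two years share a calendar iff Jan 1 falls on the same weekday and both are leap or both are common. 1950: Jan 1 is Sunday, common year.
1951: Jan 1 Monday, common
1952: Jan 1 Tuesday, leap
1953: Jan 1 Thursday, common
1954: Jan 1 Friday, common
1955: Jan 1 Saturday, common
1956: Jan 1 Sunday, leap
1957: Jan 1 Tuesday, common
1958: Jan 1 Wednesday, common
1959: Jan 1 Thursday, common
1960: Jan 1 Friday, leap
1961: Jan 1 Sunday, common
1961 matches on both conditions.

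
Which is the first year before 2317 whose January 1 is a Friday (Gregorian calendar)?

Jan 1 advances by 2 weekdays after a leap year and by 1 after a common year.
2317: Jan 1 is Monday.
2316: Saturday (leap)
2315: Friday
2315 begins on a Friday

2315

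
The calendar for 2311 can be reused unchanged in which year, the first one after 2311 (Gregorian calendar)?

2322

Two years share a calendar iff Jan 1 falls on the same weekday and both are leap or both are common. 2311: Jan 1 is Sunday, common year.
2312: Jan 1 Monday, leap
2313: Jan 1 Wednesday, common
2314: Jan 1 Thursday, common
2315: Jan 1 Friday, common
2316: Jan 1 Saturday, leap
2317: Jan 1 Monday, common
2318: Jan 1 Tuesday, common
2319: Jan 1 Wednesday, common
2320: Jan 1 Thursday, leap
2321: Jan 1 Saturday, common
2322: Jan 1 Sunday, common
2322 matches on both conditions.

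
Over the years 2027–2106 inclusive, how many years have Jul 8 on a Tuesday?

Track Jul 8's weekday year by year (advancing +1, or +2 across a Feb 29):
  2027: Thu  2028: Sat (+2)  2029: Sun (+1)  2030: Mon (+1)  2031: Tue (+1) ✓
  2032: Thu (+2)  2033: Fri (+1)  2034: Sat (+1)  2035: Sun (+1)  2036: Tue (+2) ✓
  2037: Wed (+1)  2038: Thu (+1)  2039: Fri (+1)  2040: Sun (+2)  … (52 more years) …
  2093: Wed (+1)  2094: Thu (+1)  2095: Fri (+1)  2096: Sun (+2)  2097: Mon (+1)
  2098: Tue (+1) ✓  2099: Wed (+1)  2100: Thu (+1)  2101: Fri (+1)  2102: Sat (+1)
  2103: Sun (+1)  2104: Tue (+2) ✓  2105: Wed (+1)  2106: Thu (+1)
Tuesday years: 2031, 2036, 2042, 2053, 2059, 2064, 2070, 2081, 2087, 2092, 2098, 2104 — 12 in total.

12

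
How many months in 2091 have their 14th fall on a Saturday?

2

Check the 14th of each month of 2091: Jan 14: Sun, Feb 14: Wed, Mar 14: Wed, Apr 14: Sat, May 14: Mon, Jun 14: Thu, Jul 14: Sat, Aug 14: Tue, Sep 14: Fri, Oct 14: Sun, Nov 14: Wed, Dec 14: Fri.
Saturday occurs in April, July — 2 months.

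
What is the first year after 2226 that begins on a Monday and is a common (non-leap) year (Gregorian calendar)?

2227

Jan 1 advances by 2 weekdays after a leap year and by 1 after a common year.
2226: Jan 1 is Sunday.
2227: Monday
2227 begins on a Monday and is a common year.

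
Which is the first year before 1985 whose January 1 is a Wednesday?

1975

Jan 1 advances by 2 weekdays after a leap year and by 1 after a common year.
1985: Jan 1 is Tuesday.
1984: Sunday (leap)
1983: Saturday
1982: Friday
1981: Thursday
1980: Tuesday (leap)
1979: Monday
1978: Sunday
1977: Saturday
1976: Thursday (leap)
1975: Wednesday
1975 begins on a Wednesday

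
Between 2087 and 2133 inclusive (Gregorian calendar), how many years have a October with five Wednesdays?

20

October has 31 days; it has five Wednesdays when Wednesday falls among the first (month-length − 28) days — i.e. when October 1 is one of Wednesday/Tuesday/Monday.
October 1 by year: 2087:Wed✓ 2088:Fri 2089:Sat 2090:Sun 2091:Mon✓ 2092:Wed✓ 2093:Thu 2094:Fri 2095:Sat 2096:Mon✓ 2097:Tue✓ 2098:Wed✓ 2099:Thu 2100:Fri 2101:Sat …(17 more)… 2119:Sun 2120:Tue✓ 2121:Wed✓ 2122:Thu 2123:Fri 2124:Sun 2125:Mon✓ 2126:Tue✓ 2127:Wed✓ 2128:Fri 2129:Sat 2130:Sun 2131:Mon✓ 2132:Wed✓ 2133:Thu
Years with five Wednesdays: 2087, 2091, 2092, 2096, 2097, 2098, 2103, 2104, 2108, 2109, 2110, 2114, 2115, 2120, 2121, 2125, 2126, 2127, 2131, 2132 → 20.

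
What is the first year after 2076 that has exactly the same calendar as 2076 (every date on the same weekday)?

Two years share a calendar iff Jan 1 falls on the same weekday and both are leap or both are common. 2076: Jan 1 is Wednesday, leap year.
2077: Jan 1 Friday, common
2078: Jan 1 Saturday, common
2079: Jan 1 Sunday, common
2080: Jan 1 Monday, leap
2081: Jan 1 Wednesday, common
2082: Jan 1 Thursday, common
2083: Jan 1 Friday, common
2084: Jan 1 Saturday, leap
2085: Jan 1 Monday, common
2086: Jan 1 Tuesday, common
2087: Jan 1 Wednesday, common
2088: Jan 1 Thursday, leap
2089: Jan 1 Saturday, common
2090: Jan 1 Sunday, common
2091: Jan 1 Monday, common
2092: Jan 1 Tuesday, leap
2093: Jan 1 Thursday, common
2094: Jan 1 Friday, common
2095: Jan 1 Saturday, common
2096: Jan 1 Sunday, leap
2097: Jan 1 Tuesday, common
2098: Jan 1 Wednesday, common
2099: Jan 1 Thursday, common
2100: Jan 1 Friday, common
2101: Jan 1 Saturday, common
2102: Jan 1 Sunday, common
2103: Jan 1 Monday, common
2104: Jan 1 Tuesday, leap
2105: Jan 1 Thursday, common
2106: Jan 1 Friday, common
2107: Jan 1 Saturday, common
2108: Jan 1 Sunday, leap
2109: Jan 1 Tuesday, common
2110: Jan 1 Wednesday, common
2111: Jan 1 Thursday, common
2112: Jan 1 Friday, leap
2113: Jan 1 Sunday, common
2114: Jan 1 Monday, common
2115: Jan 1 Tuesday, common
2116: Jan 1 Wednesday, leap
2116 matches on both conditions.

2116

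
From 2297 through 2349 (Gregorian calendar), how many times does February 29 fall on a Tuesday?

Leap years in 2297–2349: 12 of them.
Feb 29 weekday advances by 5 (mod 7) from one leap year to the next four years later (or differs when a century non-leap intervenes).
Leap-day weekdays: 2304:Mon 2308:Sat 2312:Thu 2316:Tue✓ 2320:Sun 2324:Fri 2328:Wed 2332:Mon 2336:Sat 2340:Thu 2344:Tue✓ 2348:Sun
Tuesday: 2316, 2344 → 2.

2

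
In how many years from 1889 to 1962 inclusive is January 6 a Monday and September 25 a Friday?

Check each year's weekday for January 6 and September 25:
  1889: Sun/Wed  1890: Mon/Thu  1891: Tue/Fri  1892: Wed/Sun  1893: Fri/Mon  1894: Sat/Tue  1895: Sun/Wed  1896: Mon/Fri ✓  1897: Wed/Sat  1898: Thu/Sun  1899: Fri/Mon  1900: Sat/Tue  1901: Sun/Wed  1902: Mon/Thu  …(46 more)…  1949: Thu/Sun  1950: Fri/Mon  1951: Sat/Tue  1952: Sun/Thu  1953: Tue/Fri  1954: Wed/Sat  1955: Thu/Sun  1956: Fri/Tue  1957: Sun/Wed  1958: Mon/Thu  1959: Tue/Fri  1960: Wed/Sun  1961: Fri/Mon  1962: Sat/Tue
Both conditions hold in: 1896, 1908, 1936 — 3.

3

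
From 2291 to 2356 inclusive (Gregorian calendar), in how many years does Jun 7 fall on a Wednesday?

10

Track Jun 7's weekday year by year (advancing +1, or +2 across a Feb 29):
  2291: Sun  2292: Tue (+2)  2293: Wed (+1) ✓  2294: Thu (+1)  2295: Fri (+1)
  2296: Sun (+2)  2297: Mon (+1)  2298: Tue (+1)  2299: Wed (+1) ✓  2300: Thu (+1)
  2301: Fri (+1)  2302: Sat (+1)  2303: Sun (+1)  2304: Tue (+2)  … (38 more years) …
  2343: Mon (+1)  2344: Wed (+2) ✓  2345: Thu (+1)  2346: Fri (+1)  2347: Sat (+1)
  2348: Mon (+2)  2349: Tue (+1)  2350: Wed (+1) ✓  2351: Thu (+1)  2352: Sat (+2)
  2353: Sun (+1)  2354: Mon (+1)  2355: Tue (+1)  2356: Thu (+2)
Wednesday years: 2293, 2299, 2305, 2311, 2316, 2322, 2333, 2339, 2344, 2350 — 10 in total.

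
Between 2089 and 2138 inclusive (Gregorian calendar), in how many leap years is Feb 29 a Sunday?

Leap years in 2089–2138: 11 of them.
Feb 29 weekday advances by 5 (mod 7) from one leap year to the next four years later (or differs when a century non-leap intervenes).
Leap-day weekdays: 2092:Fri 2096:Wed 2104:Fri 2108:Wed 2112:Mon 2116:Sat 2120:Thu 2124:Tue 2128:Sun✓ 2132:Fri 2136:Wed
Sunday: 2128 → 1.

1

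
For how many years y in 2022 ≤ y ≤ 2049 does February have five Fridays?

1

February has 28 days (29 in leap years); it has five Fridays when Friday falls among the first (month-length − 28) days — i.e. when February 1 is Friday in a leap year (never in a common year).
February 1 by year: 2022:Tue 2023:Wed 2024:Thu 2025:Sat 2026:Sun 2027:Mon 2028:Tue 2029:Thu 2030:Fri 2031:Sat 2032:Sun 2033:Tue 2034:Wed 2035:Thu 2036:Fri✓ 2037:Sun 2038:Mon 2039:Tue 2040:Wed 2041:Fri 2042:Sat 2043:Sun 2044:Mon 2045:Wed 2046:Thu 2047:Fri 2048:Sat 2049:Mon
Years with five Fridays: 2036 → 1.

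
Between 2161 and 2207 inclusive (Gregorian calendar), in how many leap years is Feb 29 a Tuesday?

1

Leap years in 2161–2207: 10 of them.
Feb 29 weekday advances by 5 (mod 7) from one leap year to the next four years later (or differs when a century non-leap intervenes).
Leap-day weekdays: 2164:Wed 2168:Mon 2172:Sat 2176:Thu 2180:Tue✓ 2184:Sun 2188:Fri 2192:Wed 2196:Mon 2204:Wed
Tuesday: 2180 → 1.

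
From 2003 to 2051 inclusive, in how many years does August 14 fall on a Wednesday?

6

Track August 14's weekday year by year (advancing +1, or +2 across a Feb 29):
  2003: Thu  2004: Sat (+2)  2005: Sun (+1)  2006: Mon (+1)  2007: Tue (+1)
  2008: Thu (+2)  2009: Fri (+1)  2010: Sat (+1)  2011: Sun (+1)  2012: Tue (+2)
  2013: Wed (+1) ✓  2014: Thu (+1)  2015: Fri (+1)  2016: Sun (+2)  … (21 more years) …
  2038: Sat (+1)  2039: Sun (+1)  2040: Tue (+2)  2041: Wed (+1) ✓  2042: Thu (+1)
  2043: Fri (+1)  2044: Sun (+2)  2045: Mon (+1)  2046: Tue (+1)  2047: Wed (+1) ✓
  2048: Fri (+2)  2049: Sat (+1)  2050: Sun (+1)  2051: Mon (+1)
Wednesday years: 2013, 2019, 2024, 2030, 2041, 2047 — 6 in total.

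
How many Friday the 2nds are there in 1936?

1

Check the 2nd of each month of 1936: Jan 2: Thu, Feb 2: Sun, Mar 2: Mon, Apr 2: Thu, May 2: Sat, Jun 2: Tue, Jul 2: Thu, Aug 2: Sun, Sep 2: Wed, Oct 2: Fri, Nov 2: Mon, Dec 2: Wed.
Friday occurs in October — 1 month.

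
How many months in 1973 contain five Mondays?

5

A month of length L has five Mondays iff its first Monday is on day ≤ L−28 (so day 1–3 in a 31-day month, 1–2 in a 30-day month, day 1 in a leap February).
Checking each month of 1973: Jan starts Mon (31d) ✓; Feb starts Thu (28d); Mar starts Thu (31d); Apr starts Sun (30d) ✓; May starts Tue (31d); Jun starts Fri (30d); Jul starts Sun (31d) ✓; Aug starts Wed (31d); Sep starts Sat (30d); Oct starts Mon (31d) ✓; Nov starts Thu (30d); Dec starts Sat (31d) ✓.
Five-Monday months: January, April, July, October, December → 5.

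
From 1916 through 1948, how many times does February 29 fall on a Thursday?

1

Leap years in 1916–1948: 9 of them.
Feb 29 weekday advances by 5 (mod 7) from one leap year to the next four years later (or differs when a century non-leap intervenes).
Leap-day weekdays: 1916:Tue 1920:Sun 1924:Fri 1928:Wed 1932:Mon 1936:Sat 1940:Thu✓ 1944:Tue 1948:Sun
Thursday: 1940 → 1.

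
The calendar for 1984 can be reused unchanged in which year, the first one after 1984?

2012

Two years share a calendar iff Jan 1 falls on the same weekday and both are leap or both are common. 1984: Jan 1 is Sunday, leap year.
1985: Jan 1 Tuesday, common
1986: Jan 1 Wednesday, common
1987: Jan 1 Thursday, common
1988: Jan 1 Friday, leap
1989: Jan 1 Sunday, common
1990: Jan 1 Monday, common
1991: Jan 1 Tuesday, common
1992: Jan 1 Wednesday, leap
1993: Jan 1 Friday, common
1994: Jan 1 Saturday, common
1995: Jan 1 Sunday, common
1996: Jan 1 Monday, leap
1997: Jan 1 Wednesday, common
1998: Jan 1 Thursday, common
1999: Jan 1 Friday, common
2000: Jan 1 Saturday, leap
2001: Jan 1 Monday, common
2002: Jan 1 Tuesday, common
2003: Jan 1 Wednesday, common
2004: Jan 1 Thursday, leap
2005: Jan 1 Saturday, common
2006: Jan 1 Sunday, common
2007: Jan 1 Monday, common
2008: Jan 1 Tuesday, leap
2009: Jan 1 Thursday, common
2010: Jan 1 Friday, common
2011: Jan 1 Saturday, common
2012: Jan 1 Sunday, leap
2012 matches on both conditions.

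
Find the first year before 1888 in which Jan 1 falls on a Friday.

1886

Jan 1 advances by 2 weekdays after a leap year and by 1 after a common year.
1888: Jan 1 is Sunday (leap).
1887: Saturday
1886: Friday
1886 begins on a Friday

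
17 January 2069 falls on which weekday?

January 1, 2069 is a Tuesday.
January 17 is day 17 of the year, i.e. 16 days after Jan 1.
16 mod 7 = 2, so advance 2 weekdays from Tuesday: Thursday.

Thursday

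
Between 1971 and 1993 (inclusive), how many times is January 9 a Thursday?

3

Track January 9's weekday year by year (advancing +1, or +2 across a Feb 29):
  1971: Sat  1972: Sun (+1)  1973: Tue (+2)  1974: Wed (+1)  1975: Thu (+1) ✓
  1976: Fri (+1)  1977: Sun (+2)  1978: Mon (+1)  1979: Tue (+1)  1980: Wed (+1)
  1981: Fri (+2)  1982: Sat (+1)  1983: Sun (+1)  1984: Mon (+1)  1985: Wed (+2)
  1986: Thu (+1) ✓  1987: Fri (+1)  1988: Sat (+1)  1989: Mon (+2)  1990: Tue (+1)
  1991: Wed (+1)  1992: Thu (+1) ✓  1993: Sat (+2)
Thursday years: 1975, 1986, 1992 — 3 in total.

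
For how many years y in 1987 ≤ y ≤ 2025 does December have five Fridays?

17

December has 31 days; it has five Fridays when Friday falls among the first (month-length − 28) days — i.e. when December 1 is one of Friday/Thursday/Wednesday.
December 1 by year: 1987:Tue 1988:Thu✓ 1989:Fri✓ 1990:Sat 1991:Sun 1992:Tue 1993:Wed✓ 1994:Thu✓ 1995:Fri✓ 1996:Sun 1997:Mon 1998:Tue 1999:Wed✓ 2000:Fri✓ 2001:Sat …(9 more)… 2011:Thu✓ 2012:Sat 2013:Sun 2014:Mon 2015:Tue 2016:Thu✓ 2017:Fri✓ 2018:Sat 2019:Sun 2020:Tue 2021:Wed✓ 2022:Thu✓ 2023:Fri✓ 2024:Sun 2025:Mon
Years with five Fridays: 1988, 1989, 1993, 1994, 1995, 1999, 2000, 2004, 2005, 2006, 2010, 2011, 2016, 2017, 2021, 2022, 2023 → 17.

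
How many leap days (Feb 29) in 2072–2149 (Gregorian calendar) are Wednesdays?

3

Leap years in 2072–2149: 19 of them.
Feb 29 weekday advances by 5 (mod 7) from one leap year to the next four years later (or differs when a century non-leap intervenes).
Leap-day weekdays: 2072:Mon 2076:Sat 2080:Thu 2084:Tue 2088:Sun 2092:Fri 2096:Wed✓ 2104:Fri 2108:Wed✓ 2112:Mon 2116:Sat 2120:Thu 2124:Tue 2128:Sun 2132:Fri 2136:Wed✓ 2140:Mon 2144:Sat 2148:Thu
Wednesday: 2096, 2108, 2136 → 3.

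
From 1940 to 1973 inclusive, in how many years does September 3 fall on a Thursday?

Track September 3's weekday year by year (advancing +1, or +2 across a Feb 29):
  1940: Tue  1941: Wed (+1)  1942: Thu (+1) ✓  1943: Fri (+1)  1944: Sun (+2)
  1945: Mon (+1)  1946: Tue (+1)  1947: Wed (+1)  1948: Fri (+2)  1949: Sat (+1)
  1950: Sun (+1)  1951: Mon (+1)  1952: Wed (+2)  1953: Thu (+1) ✓  … (6 more years) …
  1960: Sat (+2)  1961: Sun (+1)  1962: Mon (+1)  1963: Tue (+1)  1964: Thu (+2) ✓
  1965: Fri (+1)  1966: Sat (+1)  1967: Sun (+1)  1968: Tue (+2)  1969: Wed (+1)
  1970: Thu (+1) ✓  1971: Fri (+1)  1972: Sun (+2)  1973: Mon (+1)
Thursday years: 1942, 1953, 1959, 1964, 1970 — 5 in total.

5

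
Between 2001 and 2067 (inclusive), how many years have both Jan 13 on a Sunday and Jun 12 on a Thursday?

3

Check each year's weekday for Jan 13 and Jun 12:
  2001: Sat/Tue  2002: Sun/Wed  2003: Mon/Thu  2004: Tue/Sat  2005: Thu/Sun  2006: Fri/Mon  2007: Sat/Tue  2008: Sun/Thu ✓  2009: Tue/Fri  2010: Wed/Sat  2011: Thu/Sun  2012: Fri/Tue  2013: Sun/Wed  2014: Mon/Thu  …(39 more)…  2054: Tue/Fri  2055: Wed/Sat  2056: Thu/Mon  2057: Sat/Tue  2058: Sun/Wed  2059: Mon/Thu  2060: Tue/Sat  2061: Thu/Sun  2062: Fri/Mon  2063: Sat/Tue  2064: Sun/Thu ✓  2065: Tue/Fri  2066: Wed/Sat  2067: Thu/Sun
Both conditions hold in: 2008, 2036, 2064 — 3.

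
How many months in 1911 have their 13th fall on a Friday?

Check the 13th of each month of 1911: Jan 13: Fri, Feb 13: Mon, Mar 13: Mon, Apr 13: Thu, May 13: Sat, Jun 13: Tue, Jul 13: Thu, Aug 13: Sun, Sep 13: Wed, Oct 13: Fri, Nov 13: Mon, Dec 13: Wed.
Friday occurs in January, October — 2 months.

2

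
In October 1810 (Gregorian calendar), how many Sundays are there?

October 1810 has 31 days and begins on Monday.
The first Sunday is October 7.
Sundays fall on 7, 14, 21, 28 — that's 4.

4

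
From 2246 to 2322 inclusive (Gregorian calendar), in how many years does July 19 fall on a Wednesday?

12

Track July 19's weekday year by year (advancing +1, or +2 across a Feb 29):
  2246: Sun  2247: Mon (+1)  2248: Wed (+2) ✓  2249: Thu (+1)  2250: Fri (+1)
  2251: Sat (+1)  2252: Mon (+2)  2253: Tue (+1)  2254: Wed (+1) ✓  2255: Thu (+1)
  2256: Sat (+2)  2257: Sun (+1)  2258: Mon (+1)  2259: Tue (+1)  … (49 more years) …
  2309: Mon (+1)  2310: Tue (+1)  2311: Wed (+1) ✓  2312: Fri (+2)  2313: Sat (+1)
  2314: Sun (+1)  2315: Mon (+1)  2316: Wed (+2) ✓  2317: Thu (+1)  2318: Fri (+1)
  2319: Sat (+1)  2320: Mon (+2)  2321: Tue (+1)  2322: Wed (+1) ✓
Wednesday years: 2248, 2254, 2265, 2271, 2276, 2282, 2293, 2299, 2305, 2311, 2316, 2322 — 12 in total.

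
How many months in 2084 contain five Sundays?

5

A month of length L has five Sundays iff its first Sunday is on day ≤ L−28 (so day 1–3 in a 31-day month, 1–2 in a 30-day month, day 1 in a leap February).
Checking each month of 2084: Jan starts Sat (31d) ✓; Feb starts Tue (29d); Mar starts Wed (31d); Apr starts Sat (30d) ✓; May starts Mon (31d); Jun starts Thu (30d); Jul starts Sat (31d) ✓; Aug starts Tue (31d); Sep starts Fri (30d); Oct starts Sun (31d) ✓; Nov starts Wed (30d); Dec starts Fri (31d) ✓.
Five-Sunday months: January, April, July, October, December → 5.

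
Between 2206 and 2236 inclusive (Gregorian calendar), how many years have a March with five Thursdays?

March has 31 days; it has five Thursdays when Thursday falls among the first (month-length − 28) days — i.e. when March 1 is one of Thursday/Wednesday/Tuesday.
March 1 by year: 2206:Sat 2207:Sun 2208:Tue✓ 2209:Wed✓ 2210:Thu✓ 2211:Fri 2212:Sun 2213:Mon 2214:Tue✓ 2215:Wed✓ 2216:Fri 2217:Sat 2218:Sun 2219:Mon 2220:Wed✓ 2221:Thu✓ 2222:Fri 2223:Sat 2224:Mon 2225:Tue✓ 2226:Wed✓ 2227:Thu✓ 2228:Sat 2229:Sun 2230:Mon 2231:Tue✓ 2232:Thu✓ 2233:Fri 2234:Sat 2235:Sun 2236:Tue✓
Years with five Thursdays: 2208, 2209, 2210, 2214, 2215, 2220, 2221, 2225, 2226, 2227, 2231, 2232, 2236 → 13.

13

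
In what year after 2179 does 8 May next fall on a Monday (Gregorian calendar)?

2180

From one year to the next, a fixed date's weekday advances by 1, or by 2 when a Feb 29 lies between the two dates.
2179: May 8 is Saturday.
2180: Monday (+2)
8 May falls on a Monday in 2180.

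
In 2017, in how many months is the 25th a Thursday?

1

Check the 25th of each month of 2017: Jan 25: Wed, Feb 25: Sat, Mar 25: Sat, Apr 25: Tue, May 25: Thu, Jun 25: Sun, Jul 25: Tue, Aug 25: Fri, Sep 25: Mon, Oct 25: Wed, Nov 25: Sat, Dec 25: Mon.
Thursday occurs in May — 1 month.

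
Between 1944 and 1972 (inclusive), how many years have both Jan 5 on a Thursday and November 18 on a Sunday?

1

Check each year's weekday for Jan 5 and November 18:
  1944: Wed/Sat  1945: Fri/Sun  1946: Sat/Mon  1947: Sun/Tue  1948: Mon/Thu  1949: Wed/Fri  1950: Thu/Sat  1951: Fri/Sun  1952: Sat/Tue  1953: Mon/Wed  1954: Tue/Thu  1955: Wed/Fri  1956: Thu/Sun ✓  1957: Sat/Mon  1958: Sun/Tue  1959: Mon/Wed  1960: Tue/Fri  1961: Thu/Sat  1962: Fri/Sun  1963: Sat/Mon  1964: Sun/Wed  1965: Tue/Thu  1966: Wed/Fri  1967: Thu/Sat  1968: Fri/Mon  1969: Sun/Tue  1970: Mon/Wed  1971: Tue/Thu  1972: Wed/Sat
Both conditions hold in: 1956 — 1.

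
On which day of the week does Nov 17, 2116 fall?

Tuesday

January 1, 2116 is a Wednesday.
November 17 is day 322 of the year, i.e. 321 days after Jan 1.
321 mod 7 = 6, so advance 6 weekdays from Wednesday: Tuesday.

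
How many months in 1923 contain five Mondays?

5

A month of length L has five Mondays iff its first Monday is on day ≤ L−28 (so day 1–3 in a 31-day month, 1–2 in a 30-day month, day 1 in a leap February).
Checking each month of 1923: Jan starts Mon (31d) ✓; Feb starts Thu (28d); Mar starts Thu (31d); Apr starts Sun (30d) ✓; May starts Tue (31d); Jun starts Fri (30d); Jul starts Sun (31d) ✓; Aug starts Wed (31d); Sep starts Sat (30d); Oct starts Mon (31d) ✓; Nov starts Thu (30d); Dec starts Sat (31d) ✓.
Five-Monday months: January, April, July, October, December → 5.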